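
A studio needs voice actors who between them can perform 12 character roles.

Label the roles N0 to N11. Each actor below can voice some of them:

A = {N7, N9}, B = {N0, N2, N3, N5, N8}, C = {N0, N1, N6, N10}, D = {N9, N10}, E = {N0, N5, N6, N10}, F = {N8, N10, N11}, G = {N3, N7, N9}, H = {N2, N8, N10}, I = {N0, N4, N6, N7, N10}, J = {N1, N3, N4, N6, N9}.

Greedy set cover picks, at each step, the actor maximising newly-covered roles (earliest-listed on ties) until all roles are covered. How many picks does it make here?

4

Greedy: pick B (covers 5 new) → pick I (covers 4 new) → pick J (covers 2 new) → pick F (covers 1 new). Total picks: 4.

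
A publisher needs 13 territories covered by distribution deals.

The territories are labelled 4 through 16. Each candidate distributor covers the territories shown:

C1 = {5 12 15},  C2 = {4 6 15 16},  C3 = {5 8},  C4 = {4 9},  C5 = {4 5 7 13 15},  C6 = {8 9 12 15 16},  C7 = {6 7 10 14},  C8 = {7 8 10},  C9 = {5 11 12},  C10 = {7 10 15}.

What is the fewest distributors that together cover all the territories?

C5 and C6 and C7 and C9 together: C5 ∪ C6 ∪ C7 ∪ C9 = {4, 5, 6, 7, 8, 9, 10, 11, 12, 13, 14, 15, 16} — every territory is covered.
Only C9 contains 11, so C9 is forced; the remaining 10 territories need at least 3 more distributors (each remaining distributor adds at most 4) — so at least 4 distributors are needed, and 4 is optimal.

4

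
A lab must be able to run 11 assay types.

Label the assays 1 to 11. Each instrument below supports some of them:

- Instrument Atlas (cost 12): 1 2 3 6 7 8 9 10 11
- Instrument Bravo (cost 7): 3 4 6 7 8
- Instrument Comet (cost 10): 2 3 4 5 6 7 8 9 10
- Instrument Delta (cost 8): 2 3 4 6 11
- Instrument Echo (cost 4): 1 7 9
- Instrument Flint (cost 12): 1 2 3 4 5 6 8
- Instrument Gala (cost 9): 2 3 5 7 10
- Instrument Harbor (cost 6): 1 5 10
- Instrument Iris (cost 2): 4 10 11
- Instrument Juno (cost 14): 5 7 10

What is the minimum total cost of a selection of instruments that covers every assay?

16

Comet, Echo, Iris together cover every assay (Comet ∪ Echo ∪ Iris = {1, 2, 3, 4, 5, 6, 7, 8, 9, 10, 11}); total cost 10 + 4 + 2 = 16.
No covering selection has total cost below 16.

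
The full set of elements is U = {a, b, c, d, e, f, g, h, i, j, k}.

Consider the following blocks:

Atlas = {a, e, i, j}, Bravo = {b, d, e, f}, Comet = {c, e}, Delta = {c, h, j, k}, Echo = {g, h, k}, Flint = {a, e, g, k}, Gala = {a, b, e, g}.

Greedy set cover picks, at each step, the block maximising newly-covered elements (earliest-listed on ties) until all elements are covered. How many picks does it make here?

4

Greedy: pick Atlas (covers 4 new) → pick Bravo (covers 3 new) → pick Delta (covers 3 new) → pick Echo (covers 1 new). Total picks: 4.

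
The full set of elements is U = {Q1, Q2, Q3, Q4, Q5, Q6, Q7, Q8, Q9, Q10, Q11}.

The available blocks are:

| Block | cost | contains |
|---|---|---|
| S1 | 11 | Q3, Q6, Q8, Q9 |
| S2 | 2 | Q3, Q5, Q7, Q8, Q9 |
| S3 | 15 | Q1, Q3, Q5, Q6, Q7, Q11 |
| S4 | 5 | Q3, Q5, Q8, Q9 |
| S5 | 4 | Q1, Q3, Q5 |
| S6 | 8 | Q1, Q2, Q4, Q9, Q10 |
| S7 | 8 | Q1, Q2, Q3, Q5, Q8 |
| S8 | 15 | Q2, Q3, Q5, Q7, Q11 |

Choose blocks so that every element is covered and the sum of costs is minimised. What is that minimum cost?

S2, S3, S6 together cover every element (S2 ∪ S3 ∪ S6 = {Q1, Q2, Q3, Q4, Q5, Q6, Q7, Q8, Q9, Q10, Q11}); total cost 2 + 15 + 8 = 25.
No covering selection has total cost below 25.

25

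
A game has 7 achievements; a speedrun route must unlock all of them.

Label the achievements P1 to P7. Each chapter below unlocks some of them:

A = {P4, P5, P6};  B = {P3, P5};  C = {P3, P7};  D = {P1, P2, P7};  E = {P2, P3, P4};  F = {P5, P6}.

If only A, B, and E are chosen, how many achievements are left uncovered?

2

Union of A, B, E = {P2, P3, P4, P5, P6}.
Not covered: P1, P7 — 2 achievements.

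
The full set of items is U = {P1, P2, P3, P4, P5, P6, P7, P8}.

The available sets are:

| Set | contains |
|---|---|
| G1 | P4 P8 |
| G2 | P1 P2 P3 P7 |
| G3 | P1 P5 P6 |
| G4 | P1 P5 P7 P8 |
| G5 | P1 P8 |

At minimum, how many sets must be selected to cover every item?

3

G1, G2, and G3 cover everything between them: the union {P1, P2, P3, P4, P5, P6, P7, P8} is all of U.
Only G2 contains P2, so G2 is forced; the remaining 4 items need at least 2 more sets (each remaining set adds at most 2) — so at least 3 sets are needed, and 3 is optimal.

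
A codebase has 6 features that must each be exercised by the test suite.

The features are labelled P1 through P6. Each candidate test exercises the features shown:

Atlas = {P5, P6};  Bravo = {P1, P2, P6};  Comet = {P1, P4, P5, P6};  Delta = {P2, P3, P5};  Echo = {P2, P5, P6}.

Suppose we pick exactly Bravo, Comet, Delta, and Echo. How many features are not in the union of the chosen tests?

0

Union of Bravo, Comet, Delta, Echo = {P1, P2, P3, P4, P5, P6} — that's every feature, so 0 are uncovered.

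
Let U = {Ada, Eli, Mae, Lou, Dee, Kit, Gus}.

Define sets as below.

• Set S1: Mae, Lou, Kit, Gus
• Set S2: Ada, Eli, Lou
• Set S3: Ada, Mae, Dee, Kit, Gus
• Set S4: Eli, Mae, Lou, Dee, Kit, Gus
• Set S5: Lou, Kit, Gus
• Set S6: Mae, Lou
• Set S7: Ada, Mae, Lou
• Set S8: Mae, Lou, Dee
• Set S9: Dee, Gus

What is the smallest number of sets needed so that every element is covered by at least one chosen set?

2

S4 and S7 cover everything between them: the union {Ada, Eli, Mae, Lou, Dee, Kit, Gus} is all of U.
No single set has all 7 elements (the largest, S4, has 6), so 2 is optimal.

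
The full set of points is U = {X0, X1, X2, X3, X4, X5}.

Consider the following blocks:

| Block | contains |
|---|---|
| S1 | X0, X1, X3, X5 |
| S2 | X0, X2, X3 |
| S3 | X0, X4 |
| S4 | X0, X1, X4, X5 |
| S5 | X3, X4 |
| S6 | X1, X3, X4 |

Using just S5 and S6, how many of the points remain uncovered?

Union of S5, S6 = {X1, X3, X4}.
Not covered: X0, X2, X5 — 3 points.

3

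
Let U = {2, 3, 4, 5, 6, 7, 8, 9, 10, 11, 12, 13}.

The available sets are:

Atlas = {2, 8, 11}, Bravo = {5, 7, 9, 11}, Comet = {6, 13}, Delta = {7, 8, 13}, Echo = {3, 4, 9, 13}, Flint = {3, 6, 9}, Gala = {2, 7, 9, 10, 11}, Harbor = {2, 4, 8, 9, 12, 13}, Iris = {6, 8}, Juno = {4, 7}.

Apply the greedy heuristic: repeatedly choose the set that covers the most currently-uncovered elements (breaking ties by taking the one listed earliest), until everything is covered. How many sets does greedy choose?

Greedy: pick Harbor (covers 6 new) → pick Bravo (covers 3 new) → pick Flint (covers 2 new) → pick Gala (covers 1 new). Total picks: 4.

4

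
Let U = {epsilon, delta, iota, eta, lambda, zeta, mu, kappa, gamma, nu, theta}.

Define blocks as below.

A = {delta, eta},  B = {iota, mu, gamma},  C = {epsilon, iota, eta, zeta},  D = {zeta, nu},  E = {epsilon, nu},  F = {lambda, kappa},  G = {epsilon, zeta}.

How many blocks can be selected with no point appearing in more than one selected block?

A, B, D, F are pairwise disjoint (A={delta,eta}; B={iota,mu,gamma}; D={zeta,nu}; F={lambda,kappa}).
Every remaining block overlaps one of these, and no 5 of the listed blocks are pairwise disjoint, so 4 is the maximum.

4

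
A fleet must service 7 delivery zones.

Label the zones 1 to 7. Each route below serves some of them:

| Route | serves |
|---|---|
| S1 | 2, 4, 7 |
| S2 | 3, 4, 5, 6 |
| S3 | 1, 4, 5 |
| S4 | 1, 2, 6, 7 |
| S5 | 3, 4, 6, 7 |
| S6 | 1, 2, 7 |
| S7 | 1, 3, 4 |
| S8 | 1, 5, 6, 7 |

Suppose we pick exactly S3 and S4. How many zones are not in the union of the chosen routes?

1

Union of S3, S4 = {1, 2, 4, 5, 6, 7}.
Not covered: 3 — 1 zone.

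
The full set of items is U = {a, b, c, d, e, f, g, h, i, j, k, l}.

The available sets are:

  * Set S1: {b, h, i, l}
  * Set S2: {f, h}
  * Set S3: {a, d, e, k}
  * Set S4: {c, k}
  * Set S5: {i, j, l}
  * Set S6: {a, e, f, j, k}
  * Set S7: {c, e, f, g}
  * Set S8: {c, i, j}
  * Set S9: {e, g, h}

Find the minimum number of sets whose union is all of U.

S1 and S3 and S5 and S7 together: S1 ∪ S3 ∪ S5 ∪ S7 = {a, b, c, d, e, f, g, h, i, j, k, l} — every item is covered.
No 3 of the 9 sets cover everything (all 84 combinations miss at least one item), so 4 is optimal.

4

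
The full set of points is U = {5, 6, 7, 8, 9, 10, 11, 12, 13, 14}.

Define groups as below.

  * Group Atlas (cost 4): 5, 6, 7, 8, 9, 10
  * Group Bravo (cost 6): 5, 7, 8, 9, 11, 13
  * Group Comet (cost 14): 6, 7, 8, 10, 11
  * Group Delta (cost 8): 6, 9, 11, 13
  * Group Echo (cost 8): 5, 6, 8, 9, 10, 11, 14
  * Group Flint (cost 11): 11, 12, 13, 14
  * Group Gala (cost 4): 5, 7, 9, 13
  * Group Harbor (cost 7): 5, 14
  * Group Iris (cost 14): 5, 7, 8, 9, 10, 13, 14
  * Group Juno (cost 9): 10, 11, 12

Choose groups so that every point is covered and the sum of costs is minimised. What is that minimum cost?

Atlas, Flint together cover every point (Atlas ∪ Flint = {5, 6, 7, 8, 9, 10, 11, 12, 13, 14}); total cost 4 + 11 = 15.
No covering selection has total cost below 15.

15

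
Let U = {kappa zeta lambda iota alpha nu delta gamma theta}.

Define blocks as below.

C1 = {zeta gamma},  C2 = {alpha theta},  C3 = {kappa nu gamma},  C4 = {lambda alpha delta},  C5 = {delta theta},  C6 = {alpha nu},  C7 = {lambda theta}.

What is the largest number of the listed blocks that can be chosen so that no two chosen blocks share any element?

3

C1, C5, C6 are pairwise disjoint (C1={zeta,gamma}; C5={delta,theta}; C6={alpha,nu}).
Every remaining block overlaps one of these, and no 4 of the listed blocks are pairwise disjoint, so 3 is the maximum.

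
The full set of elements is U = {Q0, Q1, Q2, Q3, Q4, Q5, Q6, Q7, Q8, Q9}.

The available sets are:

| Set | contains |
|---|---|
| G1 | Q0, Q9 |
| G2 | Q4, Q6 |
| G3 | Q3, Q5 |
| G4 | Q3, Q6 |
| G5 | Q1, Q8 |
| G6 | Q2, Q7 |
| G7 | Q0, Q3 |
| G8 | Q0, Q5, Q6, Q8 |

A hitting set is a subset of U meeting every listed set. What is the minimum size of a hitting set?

The 5 elements {Q1, Q3, Q6, Q7, Q9} hit every set.
The sets G1, G2, G3, G5, G6 are pairwise disjoint, so any hitting set needs a separate element for each — at least 5. Hence 5 is optimal.

5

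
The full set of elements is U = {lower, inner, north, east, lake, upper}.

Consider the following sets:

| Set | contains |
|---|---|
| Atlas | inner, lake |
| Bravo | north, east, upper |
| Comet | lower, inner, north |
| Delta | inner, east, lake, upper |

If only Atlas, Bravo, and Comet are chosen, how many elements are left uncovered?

Union of Atlas, Bravo, Comet = {lower, inner, north, east, lake, upper} — that's every element, so 0 are uncovered.

0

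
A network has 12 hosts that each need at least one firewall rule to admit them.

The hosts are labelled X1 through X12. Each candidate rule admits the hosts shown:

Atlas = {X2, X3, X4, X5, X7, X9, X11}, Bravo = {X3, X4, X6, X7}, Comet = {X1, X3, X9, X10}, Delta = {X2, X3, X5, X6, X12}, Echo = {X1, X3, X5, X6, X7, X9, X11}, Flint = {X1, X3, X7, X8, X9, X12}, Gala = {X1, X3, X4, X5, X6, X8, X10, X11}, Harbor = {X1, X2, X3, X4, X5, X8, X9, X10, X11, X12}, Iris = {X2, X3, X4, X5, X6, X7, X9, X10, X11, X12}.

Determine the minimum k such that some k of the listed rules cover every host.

2

Harbor and Iris together: Harbor ∪ Iris = {X1, X2, X3, X4, X5, X6, X7, X8, X9, X10, X11, X12} — every host is covered.
No single rule has all 12 hosts (the largest, Harbor, has 10), so 2 is optimal.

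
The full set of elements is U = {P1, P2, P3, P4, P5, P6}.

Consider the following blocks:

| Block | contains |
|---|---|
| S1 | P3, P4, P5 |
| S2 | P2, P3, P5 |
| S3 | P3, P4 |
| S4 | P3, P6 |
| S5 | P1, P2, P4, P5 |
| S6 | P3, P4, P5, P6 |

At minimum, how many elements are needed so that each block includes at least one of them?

2

Take H = {P3, P5}. Each listed block contains at least one of these, so H is a hitting set of size 2.
The blocks S4, S5 are pairwise disjoint, so any hitting set needs a separate element for each — at least 2. Hence 2 is optimal.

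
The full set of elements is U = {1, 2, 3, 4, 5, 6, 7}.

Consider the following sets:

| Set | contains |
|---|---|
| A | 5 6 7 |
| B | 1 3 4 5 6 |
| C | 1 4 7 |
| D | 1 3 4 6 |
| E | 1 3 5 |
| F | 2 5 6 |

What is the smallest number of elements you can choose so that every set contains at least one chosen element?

H = {1, 5} meets every set (each contains at least one member of H), and |H| = 2.
The sets C, F are pairwise disjoint, so any hitting set needs a separate element for each — at least 2. Hence 2 is optimal.

2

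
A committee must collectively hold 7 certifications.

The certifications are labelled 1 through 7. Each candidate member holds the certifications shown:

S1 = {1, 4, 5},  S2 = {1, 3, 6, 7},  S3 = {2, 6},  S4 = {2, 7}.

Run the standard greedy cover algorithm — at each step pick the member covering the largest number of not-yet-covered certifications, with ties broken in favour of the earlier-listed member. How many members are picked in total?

3

Greedy: pick S2 (covers 4 new) → pick S1 (covers 2 new) → pick S3 (covers 1 new). Total picks: 3.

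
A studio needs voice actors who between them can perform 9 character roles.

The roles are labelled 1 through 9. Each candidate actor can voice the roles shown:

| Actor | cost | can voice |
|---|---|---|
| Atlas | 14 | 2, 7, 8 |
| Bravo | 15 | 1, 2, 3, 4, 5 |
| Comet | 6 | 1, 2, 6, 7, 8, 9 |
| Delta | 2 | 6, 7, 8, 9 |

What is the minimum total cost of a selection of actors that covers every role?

Bravo, Delta together cover every role (Bravo ∪ Delta = {1, 2, 3, 4, 5, 6, 7, 8, 9}); total cost 15 + 2 = 17.
No covering selection has total cost below 17.

17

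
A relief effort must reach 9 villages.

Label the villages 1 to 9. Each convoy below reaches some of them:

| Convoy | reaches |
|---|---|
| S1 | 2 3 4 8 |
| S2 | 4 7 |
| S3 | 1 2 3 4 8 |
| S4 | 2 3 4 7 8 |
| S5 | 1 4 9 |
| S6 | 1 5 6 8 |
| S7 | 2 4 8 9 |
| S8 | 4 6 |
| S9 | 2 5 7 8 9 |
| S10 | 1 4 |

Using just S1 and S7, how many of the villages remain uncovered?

Union of S1, S7 = {2, 3, 4, 8, 9}.
Not covered: 1, 5, 6, 7 — 4 villages.

4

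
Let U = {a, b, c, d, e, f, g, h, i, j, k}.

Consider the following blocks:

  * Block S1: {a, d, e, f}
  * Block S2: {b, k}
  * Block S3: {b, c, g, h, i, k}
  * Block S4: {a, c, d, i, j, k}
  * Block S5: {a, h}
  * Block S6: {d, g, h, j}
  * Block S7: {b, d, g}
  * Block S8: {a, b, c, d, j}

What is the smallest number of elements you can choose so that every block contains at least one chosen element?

3

T = {a, b, d} meets every block (each contains at least one member of T), and |T| = 3.
No choice of 2 elements meets every block, so 3 is the minimum.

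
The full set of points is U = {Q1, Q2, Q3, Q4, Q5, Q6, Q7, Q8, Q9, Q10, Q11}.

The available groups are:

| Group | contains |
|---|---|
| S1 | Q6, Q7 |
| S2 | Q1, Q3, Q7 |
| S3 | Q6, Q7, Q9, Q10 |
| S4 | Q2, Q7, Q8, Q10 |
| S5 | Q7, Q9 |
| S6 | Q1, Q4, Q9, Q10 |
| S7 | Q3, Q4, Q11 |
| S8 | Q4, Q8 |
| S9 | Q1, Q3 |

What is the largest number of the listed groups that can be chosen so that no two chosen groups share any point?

S5, S8, S9 are pairwise disjoint (S5={Q7,Q9}; S8={Q4,Q8}; S9={Q1,Q3}).
Every remaining group overlaps one of these, and no 4 of the listed groups are pairwise disjoint, so 3 is the maximum.

3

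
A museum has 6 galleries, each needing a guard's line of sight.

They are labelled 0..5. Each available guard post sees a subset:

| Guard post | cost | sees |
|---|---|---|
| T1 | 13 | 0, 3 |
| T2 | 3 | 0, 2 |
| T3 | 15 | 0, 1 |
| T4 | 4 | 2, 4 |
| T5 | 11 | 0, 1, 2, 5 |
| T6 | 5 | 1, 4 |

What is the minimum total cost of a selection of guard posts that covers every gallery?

T1, T4, T5 together cover every gallery (T1 ∪ T4 ∪ T5 = {0, 1, 2, 3, 4, 5}); total cost 13 + 4 + 11 = 28.
The greedy pick T2, T6, T5, T1 costs 32; no covering selection beats 28.

28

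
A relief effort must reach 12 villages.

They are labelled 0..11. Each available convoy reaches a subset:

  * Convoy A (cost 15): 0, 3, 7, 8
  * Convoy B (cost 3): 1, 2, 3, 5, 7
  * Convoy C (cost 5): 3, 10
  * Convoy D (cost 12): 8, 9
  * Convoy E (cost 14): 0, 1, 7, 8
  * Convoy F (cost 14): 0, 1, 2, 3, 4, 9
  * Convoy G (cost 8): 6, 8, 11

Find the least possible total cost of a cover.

B, C, F, G together cover every village (B ∪ C ∪ F ∪ G = {0, 1, 2, 3, 4, 5, 6, 7, 8, 9, 10, 11}); total cost 3 + 5 + 14 + 8 = 30.
No covering selection has total cost below 30.

30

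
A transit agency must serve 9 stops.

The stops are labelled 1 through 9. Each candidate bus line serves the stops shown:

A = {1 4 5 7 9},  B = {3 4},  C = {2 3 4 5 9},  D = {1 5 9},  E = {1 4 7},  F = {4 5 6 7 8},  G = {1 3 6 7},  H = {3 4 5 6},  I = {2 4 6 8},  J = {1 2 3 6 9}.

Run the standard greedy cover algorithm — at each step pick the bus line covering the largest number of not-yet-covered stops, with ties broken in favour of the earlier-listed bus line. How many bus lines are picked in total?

3

Greedy: pick A (covers 5 new) → pick I (covers 3 new) → pick B (covers 1 new). Total picks: 3.
(The true minimum cover uses only 2 bus lines, so greedy is not optimal here.)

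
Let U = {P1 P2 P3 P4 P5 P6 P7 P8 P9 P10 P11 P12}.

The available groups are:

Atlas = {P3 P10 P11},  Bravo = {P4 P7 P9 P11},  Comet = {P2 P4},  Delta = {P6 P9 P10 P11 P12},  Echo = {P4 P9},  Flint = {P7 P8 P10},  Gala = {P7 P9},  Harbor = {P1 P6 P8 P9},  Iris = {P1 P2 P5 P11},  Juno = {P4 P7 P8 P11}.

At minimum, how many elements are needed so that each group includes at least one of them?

H = {P4, P8, P9, P11} meets every group (each contains at least one member of H), and |H| = 4.
No choice of 3 elements meets every group, so 4 is the minimum.

4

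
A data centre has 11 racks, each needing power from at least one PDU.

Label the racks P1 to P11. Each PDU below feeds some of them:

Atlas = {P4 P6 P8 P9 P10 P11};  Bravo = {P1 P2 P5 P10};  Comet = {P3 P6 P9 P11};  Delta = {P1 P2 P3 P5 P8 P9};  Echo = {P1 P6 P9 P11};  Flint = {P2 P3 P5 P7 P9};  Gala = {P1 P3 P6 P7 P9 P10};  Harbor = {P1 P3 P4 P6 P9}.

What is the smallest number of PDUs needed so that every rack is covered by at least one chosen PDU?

3

Atlas and Bravo and Gala together: Atlas ∪ Bravo ∪ Gala = {P1, P2, P3, P4, P5, P6, P7, P8, P9, P10, P11} — every rack is covered.
No 2 of the 8 PDUs cover everything (all 28 combinations miss at least one rack), so 3 is optimal.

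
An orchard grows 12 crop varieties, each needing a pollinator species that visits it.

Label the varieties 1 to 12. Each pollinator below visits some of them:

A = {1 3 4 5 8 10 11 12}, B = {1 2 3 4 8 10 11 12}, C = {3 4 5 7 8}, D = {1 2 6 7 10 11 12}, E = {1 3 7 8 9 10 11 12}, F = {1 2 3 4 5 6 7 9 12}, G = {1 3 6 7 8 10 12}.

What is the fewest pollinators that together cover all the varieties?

Take {B, F}. Their union is {1, 2, 3, 4, 5, 6, 7, 8, 9, 10, 11, 12}, which is all 12 varieties.
No single pollinator has all 12 varieties (the largest, F, has 9), so 2 is optimal.

2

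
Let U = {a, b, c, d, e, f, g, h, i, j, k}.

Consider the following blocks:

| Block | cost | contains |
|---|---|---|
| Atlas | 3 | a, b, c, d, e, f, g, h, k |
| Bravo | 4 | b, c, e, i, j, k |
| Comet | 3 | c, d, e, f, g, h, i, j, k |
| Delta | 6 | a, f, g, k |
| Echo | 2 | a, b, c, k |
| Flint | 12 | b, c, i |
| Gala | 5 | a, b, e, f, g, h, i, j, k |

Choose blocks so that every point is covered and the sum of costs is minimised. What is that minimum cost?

Comet, Echo together cover every point (Comet ∪ Echo = {a, b, c, d, e, f, g, h, i, j, k}); total cost 3 + 2 = 5.
The greedy pick Atlas, Comet costs 6; no covering selection beats 5.

5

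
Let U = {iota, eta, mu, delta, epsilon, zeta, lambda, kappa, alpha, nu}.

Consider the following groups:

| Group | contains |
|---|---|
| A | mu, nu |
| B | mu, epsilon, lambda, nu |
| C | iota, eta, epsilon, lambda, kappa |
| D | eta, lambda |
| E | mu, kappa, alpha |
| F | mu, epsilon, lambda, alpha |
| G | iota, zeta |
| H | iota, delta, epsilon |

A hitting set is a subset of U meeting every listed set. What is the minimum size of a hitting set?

3

T = {iota, eta, mu} meets every group (each contains at least one member of T), and |T| = 3.
The groups A, D, G are pairwise disjoint, so any hitting set needs a separate item for each — at least 3. Hence 3 is optimal.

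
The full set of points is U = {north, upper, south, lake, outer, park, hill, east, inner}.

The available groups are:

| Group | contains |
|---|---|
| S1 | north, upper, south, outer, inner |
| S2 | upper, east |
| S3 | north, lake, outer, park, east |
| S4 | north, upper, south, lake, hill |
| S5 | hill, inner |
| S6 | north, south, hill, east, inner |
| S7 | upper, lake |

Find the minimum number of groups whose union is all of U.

3

S3 and S4 and S5 together: S3 ∪ S4 ∪ S5 = {north, upper, south, lake, outer, park, hill, east, inner} — every point is covered.
Only S3 contains park, so S3 is forced; the remaining 4 points need at least 2 more groups (each remaining group adds at most 3) — so at least 3 groups are needed, and 3 is optimal.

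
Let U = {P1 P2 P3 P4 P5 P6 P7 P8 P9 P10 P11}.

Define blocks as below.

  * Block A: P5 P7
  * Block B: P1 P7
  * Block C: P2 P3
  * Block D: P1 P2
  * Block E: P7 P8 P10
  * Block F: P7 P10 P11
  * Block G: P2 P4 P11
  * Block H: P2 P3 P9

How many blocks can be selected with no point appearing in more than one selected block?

2

F, H are pairwise disjoint (F={P7,P10,P11}; H={P2,P3,P9}).
Every remaining block overlaps one of these, and no 3 of the listed blocks are pairwise disjoint, so 2 is the maximum.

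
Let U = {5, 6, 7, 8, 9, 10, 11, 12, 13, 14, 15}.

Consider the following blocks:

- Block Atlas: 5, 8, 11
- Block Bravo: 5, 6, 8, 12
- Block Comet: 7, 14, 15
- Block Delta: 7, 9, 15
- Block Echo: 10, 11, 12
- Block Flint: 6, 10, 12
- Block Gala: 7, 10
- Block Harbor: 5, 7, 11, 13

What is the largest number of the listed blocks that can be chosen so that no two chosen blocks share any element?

3

Atlas, Delta, Flint are pairwise disjoint (Atlas={5,8,11}; Delta={7,9,15}; Flint={6,10,12}).
Every remaining block overlaps one of these, and no 4 of the listed blocks are pairwise disjoint, so 3 is the maximum.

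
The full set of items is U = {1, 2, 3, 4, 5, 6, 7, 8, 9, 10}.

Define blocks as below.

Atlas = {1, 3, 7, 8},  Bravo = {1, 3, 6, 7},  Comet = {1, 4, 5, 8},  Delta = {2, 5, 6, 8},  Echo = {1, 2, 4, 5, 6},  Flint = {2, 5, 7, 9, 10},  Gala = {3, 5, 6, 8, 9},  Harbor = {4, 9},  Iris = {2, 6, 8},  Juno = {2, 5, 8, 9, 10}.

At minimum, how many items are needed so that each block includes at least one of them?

3

Take H = {1, 2, 9}. Each listed block contains at least one of these, so H is a hitting set of size 3.
No choice of 2 items meets every block, so 3 is the minimum.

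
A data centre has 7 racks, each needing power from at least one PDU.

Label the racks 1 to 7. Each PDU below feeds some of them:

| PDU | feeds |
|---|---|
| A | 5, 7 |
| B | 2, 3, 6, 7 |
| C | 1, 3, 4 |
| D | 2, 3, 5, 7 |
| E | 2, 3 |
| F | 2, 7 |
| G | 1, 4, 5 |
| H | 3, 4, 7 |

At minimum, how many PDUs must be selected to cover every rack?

2

B and G together: B ∪ G = {1, 2, 3, 4, 5, 6, 7} — every rack is covered.
No single PDU has all 7 racks (the largest, B, has 4), so 2 is optimal.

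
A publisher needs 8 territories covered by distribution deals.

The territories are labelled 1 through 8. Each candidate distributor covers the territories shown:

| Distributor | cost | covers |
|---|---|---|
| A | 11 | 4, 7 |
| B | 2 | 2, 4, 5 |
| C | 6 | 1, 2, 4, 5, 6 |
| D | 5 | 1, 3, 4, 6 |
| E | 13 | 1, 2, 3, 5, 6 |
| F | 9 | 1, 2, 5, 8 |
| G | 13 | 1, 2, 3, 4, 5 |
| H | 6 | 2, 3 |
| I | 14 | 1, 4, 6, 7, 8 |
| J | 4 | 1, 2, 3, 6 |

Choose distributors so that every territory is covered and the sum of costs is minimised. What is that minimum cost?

B, I, J together cover every territory (B ∪ I ∪ J = {1, 2, 3, 4, 5, 6, 7, 8}); total cost 2 + 14 + 4 = 20.
No covering selection has total cost below 20.

20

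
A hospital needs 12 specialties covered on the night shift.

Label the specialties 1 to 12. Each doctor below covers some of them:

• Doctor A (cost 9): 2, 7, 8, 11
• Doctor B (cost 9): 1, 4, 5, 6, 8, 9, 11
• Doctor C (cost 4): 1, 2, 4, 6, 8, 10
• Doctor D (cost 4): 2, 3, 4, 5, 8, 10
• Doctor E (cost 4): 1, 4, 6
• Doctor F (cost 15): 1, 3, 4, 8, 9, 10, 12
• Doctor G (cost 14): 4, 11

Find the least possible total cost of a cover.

A, D, E, F together cover every specialty (A ∪ D ∪ E ∪ F = {1, 2, 3, 4, 5, 6, 7, 8, 9, 10, 11, 12}); total cost 9 + 4 + 4 + 15 = 32.
No covering selection has total cost below 32.

32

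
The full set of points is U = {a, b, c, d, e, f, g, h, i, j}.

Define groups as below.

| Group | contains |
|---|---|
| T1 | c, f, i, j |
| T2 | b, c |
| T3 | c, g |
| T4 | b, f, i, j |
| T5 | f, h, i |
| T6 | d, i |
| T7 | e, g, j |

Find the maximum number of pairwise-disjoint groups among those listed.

T2, T5, T7 are pairwise disjoint (T2={b,c}; T5={f,h,i}; T7={e,g,j}).
Every remaining group overlaps one of these, and no 4 of the listed groups are pairwise disjoint, so 3 is the maximum.

3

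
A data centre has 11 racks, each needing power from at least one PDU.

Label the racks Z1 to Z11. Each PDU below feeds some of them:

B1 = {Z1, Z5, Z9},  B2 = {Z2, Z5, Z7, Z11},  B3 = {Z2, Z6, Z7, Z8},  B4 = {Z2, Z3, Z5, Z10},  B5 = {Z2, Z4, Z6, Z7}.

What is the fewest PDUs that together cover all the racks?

5

B1 and B2 and B3 and B4 and B5 together: B1 ∪ B2 ∪ B3 ∪ B4 ∪ B5 = {Z1, Z2, Z3, Z4, Z5, Z6, Z7, Z8, Z9, Z10, Z11} — every rack is covered.
Only B2 contains Z11, so B2 is forced; the remaining 7 racks need at least 4 more PDUs (each remaining PDU adds at most 2) — so at least 5 PDUs are needed, and 5 is optimal.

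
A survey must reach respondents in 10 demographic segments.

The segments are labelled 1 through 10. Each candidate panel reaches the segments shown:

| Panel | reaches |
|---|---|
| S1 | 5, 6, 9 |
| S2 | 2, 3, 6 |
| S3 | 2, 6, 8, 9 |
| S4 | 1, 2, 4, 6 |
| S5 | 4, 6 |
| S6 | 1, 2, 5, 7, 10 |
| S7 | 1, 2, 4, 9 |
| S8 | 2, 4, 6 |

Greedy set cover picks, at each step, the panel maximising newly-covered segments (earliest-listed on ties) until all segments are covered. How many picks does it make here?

4

Greedy: pick S6 (covers 5 new) → pick S3 (covers 3 new) → pick S2 (covers 1 new) → pick S4 (covers 1 new). Total picks: 4.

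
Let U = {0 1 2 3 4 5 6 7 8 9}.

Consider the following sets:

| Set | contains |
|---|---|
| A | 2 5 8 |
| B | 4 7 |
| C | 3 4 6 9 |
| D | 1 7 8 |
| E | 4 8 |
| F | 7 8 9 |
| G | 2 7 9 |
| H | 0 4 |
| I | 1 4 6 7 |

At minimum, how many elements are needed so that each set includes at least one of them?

T = {4, 5, 7} meets every set (each contains at least one member of T), and |T| = 3.
No choice of 2 elements meets every set, so 3 is the minimum.

3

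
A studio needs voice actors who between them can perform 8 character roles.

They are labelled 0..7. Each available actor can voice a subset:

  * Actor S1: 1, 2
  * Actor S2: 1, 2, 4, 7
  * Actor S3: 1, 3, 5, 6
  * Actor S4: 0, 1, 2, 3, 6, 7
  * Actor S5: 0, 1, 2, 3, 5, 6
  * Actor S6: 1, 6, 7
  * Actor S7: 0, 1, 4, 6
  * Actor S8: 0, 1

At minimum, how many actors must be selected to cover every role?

2

Take {S2, S5}. Their union is {0, 1, 2, 3, 4, 5, 6, 7}, which is all 8 roles.
No single actor has all 8 roles (the largest, S4, has 6), so 2 is optimal.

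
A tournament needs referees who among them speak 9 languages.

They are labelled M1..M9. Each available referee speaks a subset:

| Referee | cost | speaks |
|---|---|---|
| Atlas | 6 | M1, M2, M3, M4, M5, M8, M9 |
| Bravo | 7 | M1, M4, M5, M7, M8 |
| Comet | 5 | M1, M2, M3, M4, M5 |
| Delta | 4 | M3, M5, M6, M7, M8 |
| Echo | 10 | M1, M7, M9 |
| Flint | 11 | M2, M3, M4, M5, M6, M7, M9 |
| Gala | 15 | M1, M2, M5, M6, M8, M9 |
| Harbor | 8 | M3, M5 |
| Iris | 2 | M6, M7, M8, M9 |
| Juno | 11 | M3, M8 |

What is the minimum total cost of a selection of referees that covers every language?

7

Comet, Iris together cover every language (Comet ∪ Iris = {M1, M2, M3, M4, M5, M6, M7, M8, M9}); total cost 5 + 2 = 7.
No covering selection has total cost below 7.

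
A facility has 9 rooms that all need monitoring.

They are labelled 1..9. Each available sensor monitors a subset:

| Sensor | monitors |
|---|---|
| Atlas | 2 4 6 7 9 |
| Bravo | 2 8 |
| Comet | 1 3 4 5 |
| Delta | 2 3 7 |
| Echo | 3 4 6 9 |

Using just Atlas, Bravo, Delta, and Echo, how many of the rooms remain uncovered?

Union of Atlas, Bravo, Delta, Echo = {2, 3, 4, 6, 7, 8, 9}.
Not covered: 1, 5 — 2 rooms.

2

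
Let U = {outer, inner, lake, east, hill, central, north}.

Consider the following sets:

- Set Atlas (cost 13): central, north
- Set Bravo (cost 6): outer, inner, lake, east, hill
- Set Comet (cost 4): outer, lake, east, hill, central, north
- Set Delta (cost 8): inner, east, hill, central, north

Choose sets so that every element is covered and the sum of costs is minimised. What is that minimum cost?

Bravo, Comet together cover every element (Bravo ∪ Comet = {outer, inner, lake, east, hill, central, north}); total cost 6 + 4 = 10.
No covering selection has total cost below 10.

10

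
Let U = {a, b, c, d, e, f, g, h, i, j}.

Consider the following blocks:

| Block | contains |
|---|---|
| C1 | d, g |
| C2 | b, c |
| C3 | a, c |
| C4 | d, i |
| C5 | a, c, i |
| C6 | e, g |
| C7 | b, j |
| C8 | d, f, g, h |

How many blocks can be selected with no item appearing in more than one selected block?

C3, C4, C6, C7 are pairwise disjoint (C3={a,c}; C4={d,i}; C6={e,g}; C7={b,j}).
Every remaining block overlaps one of these, and no 5 of the listed blocks are pairwise disjoint, so 4 is the maximum.

4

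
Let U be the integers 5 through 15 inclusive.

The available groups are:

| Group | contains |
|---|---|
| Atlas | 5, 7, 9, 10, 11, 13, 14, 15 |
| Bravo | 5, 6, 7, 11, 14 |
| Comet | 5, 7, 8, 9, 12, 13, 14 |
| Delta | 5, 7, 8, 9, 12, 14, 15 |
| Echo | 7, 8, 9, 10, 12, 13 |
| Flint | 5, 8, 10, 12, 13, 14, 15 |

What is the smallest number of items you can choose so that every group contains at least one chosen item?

The 2 items {8, 14} hit every group.
No single item lies in every group, so at least 2 are needed and 2 is optimal.

2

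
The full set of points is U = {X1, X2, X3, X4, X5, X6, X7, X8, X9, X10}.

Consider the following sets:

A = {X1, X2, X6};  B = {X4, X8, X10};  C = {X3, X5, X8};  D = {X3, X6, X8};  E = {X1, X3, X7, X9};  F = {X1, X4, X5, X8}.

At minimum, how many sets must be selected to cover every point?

4

A and B and C and E together: A ∪ B ∪ C ∪ E = {X1, X2, X3, X4, X5, X6, X7, X8, X9, X10} — every point is covered.
Only A contains X2, so A is forced; the remaining 7 points need at least 3 more sets (each remaining set adds at most 3) — so at least 4 sets are needed, and 4 is optimal.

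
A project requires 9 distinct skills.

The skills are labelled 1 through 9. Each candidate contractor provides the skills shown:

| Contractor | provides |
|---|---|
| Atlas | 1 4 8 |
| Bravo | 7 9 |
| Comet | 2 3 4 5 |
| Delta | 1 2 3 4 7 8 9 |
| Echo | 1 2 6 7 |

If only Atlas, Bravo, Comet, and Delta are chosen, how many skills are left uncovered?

1

Union of Atlas, Bravo, Comet, Delta = {1, 2, 3, 4, 5, 7, 8, 9}.
Not covered: 6 — 1 skill.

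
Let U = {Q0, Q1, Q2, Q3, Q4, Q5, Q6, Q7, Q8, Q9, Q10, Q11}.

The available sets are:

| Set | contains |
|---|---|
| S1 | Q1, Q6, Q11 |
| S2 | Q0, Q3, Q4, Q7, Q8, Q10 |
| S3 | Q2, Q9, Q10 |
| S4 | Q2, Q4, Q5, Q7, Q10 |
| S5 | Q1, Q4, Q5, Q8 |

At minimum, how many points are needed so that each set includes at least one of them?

2

H = {Q1, Q10} meets every set (each contains at least one member of H), and |H| = 2.
The sets S1, S2 are pairwise disjoint, so any hitting set needs a separate point for each — at least 2. Hence 2 is optimal.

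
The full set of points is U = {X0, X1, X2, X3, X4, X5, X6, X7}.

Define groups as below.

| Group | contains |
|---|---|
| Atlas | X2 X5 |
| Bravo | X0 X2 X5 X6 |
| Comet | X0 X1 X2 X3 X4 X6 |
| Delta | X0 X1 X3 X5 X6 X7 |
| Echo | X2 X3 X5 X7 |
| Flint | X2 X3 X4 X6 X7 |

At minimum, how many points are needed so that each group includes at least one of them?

2

The 2 points {X1, X2} hit every group.
No single point lies in every group, so at least 2 are needed and 2 is optimal.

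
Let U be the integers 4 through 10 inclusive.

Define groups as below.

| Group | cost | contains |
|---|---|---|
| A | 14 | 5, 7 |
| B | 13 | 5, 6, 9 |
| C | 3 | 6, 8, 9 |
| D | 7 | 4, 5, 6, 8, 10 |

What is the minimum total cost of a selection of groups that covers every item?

A, C, D together cover every item (A ∪ C ∪ D = {4, 5, 6, 7, 8, 9, 10}); total cost 14 + 3 + 7 = 24.
No covering selection has total cost below 24.

24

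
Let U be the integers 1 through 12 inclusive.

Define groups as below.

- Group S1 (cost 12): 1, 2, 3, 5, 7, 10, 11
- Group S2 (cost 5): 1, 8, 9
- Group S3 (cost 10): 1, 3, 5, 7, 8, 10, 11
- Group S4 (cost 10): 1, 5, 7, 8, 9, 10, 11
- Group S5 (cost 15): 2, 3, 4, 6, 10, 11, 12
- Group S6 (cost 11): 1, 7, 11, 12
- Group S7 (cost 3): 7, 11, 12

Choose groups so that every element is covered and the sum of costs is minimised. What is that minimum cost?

25

S4, S5 together cover every element (S4 ∪ S5 = {1, 2, 3, 4, 5, 6, 7, 8, 9, 10, 11, 12}); total cost 10 + 15 = 25.
The greedy pick S7, S2, S1, S5 costs 35; no covering selection beats 25.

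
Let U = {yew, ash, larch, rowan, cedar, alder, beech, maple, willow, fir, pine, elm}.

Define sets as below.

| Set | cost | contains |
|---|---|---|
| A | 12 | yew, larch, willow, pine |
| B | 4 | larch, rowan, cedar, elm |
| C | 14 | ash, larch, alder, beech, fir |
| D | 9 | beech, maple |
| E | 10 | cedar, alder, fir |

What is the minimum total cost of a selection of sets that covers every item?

39

A, B, C, D together cover every item (A ∪ B ∪ C ∪ D = {yew, ash, larch, rowan, cedar, alder, beech, maple, willow, fir, pine, elm}); total cost 12 + 4 + 14 + 9 = 39.
No covering selection has total cost below 39.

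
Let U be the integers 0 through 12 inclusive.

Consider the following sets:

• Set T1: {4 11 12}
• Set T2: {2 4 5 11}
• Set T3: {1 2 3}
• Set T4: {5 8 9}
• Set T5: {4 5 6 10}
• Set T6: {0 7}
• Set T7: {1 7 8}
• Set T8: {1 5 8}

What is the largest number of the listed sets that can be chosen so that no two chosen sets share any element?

T1, T3, T4, T6 are pairwise disjoint (T1={4,11,12}; T3={1,2,3}; T4={5,8,9}; T6={0,7}).
Every remaining set overlaps one of these, and no 5 of the listed sets are pairwise disjoint, so 4 is the maximum.

4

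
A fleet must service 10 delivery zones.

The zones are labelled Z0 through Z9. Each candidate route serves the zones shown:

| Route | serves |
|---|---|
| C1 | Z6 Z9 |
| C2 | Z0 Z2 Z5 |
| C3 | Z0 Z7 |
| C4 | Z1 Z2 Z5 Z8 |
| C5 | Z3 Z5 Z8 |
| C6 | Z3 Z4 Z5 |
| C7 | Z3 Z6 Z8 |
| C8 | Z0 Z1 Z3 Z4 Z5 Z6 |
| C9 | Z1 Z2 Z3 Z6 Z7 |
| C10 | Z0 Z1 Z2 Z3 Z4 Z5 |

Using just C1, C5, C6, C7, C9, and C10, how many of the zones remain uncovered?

0

Union of C1, C5, C6, C7, C9, C10 = {Z0, Z1, Z2, Z3, Z4, Z5, Z6, Z7, Z8, Z9} — that's every zone, so 0 are uncovered.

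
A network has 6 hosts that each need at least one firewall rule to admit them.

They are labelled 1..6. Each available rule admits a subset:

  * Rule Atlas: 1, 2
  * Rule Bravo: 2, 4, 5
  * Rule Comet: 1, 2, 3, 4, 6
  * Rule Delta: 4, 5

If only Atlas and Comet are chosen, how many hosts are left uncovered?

1

Union of Atlas, Comet = {1, 2, 3, 4, 6}.
Not covered: 5 — 1 host.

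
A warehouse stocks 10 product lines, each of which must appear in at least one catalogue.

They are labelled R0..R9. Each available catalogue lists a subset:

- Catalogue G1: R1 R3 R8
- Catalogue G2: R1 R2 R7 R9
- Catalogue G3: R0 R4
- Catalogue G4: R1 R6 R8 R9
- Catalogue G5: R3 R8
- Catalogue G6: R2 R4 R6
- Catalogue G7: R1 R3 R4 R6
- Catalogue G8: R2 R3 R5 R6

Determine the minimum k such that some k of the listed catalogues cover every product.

4

G2 and G3 and G5 and G8 together: G2 ∪ G3 ∪ G5 ∪ G8 = {R0, R1, R2, R3, R4, R5, R6, R7, R8, R9} — every product is covered.
No 3 of the 8 catalogues cover everything (all 56 combinations miss at least one product), so 4 is optimal.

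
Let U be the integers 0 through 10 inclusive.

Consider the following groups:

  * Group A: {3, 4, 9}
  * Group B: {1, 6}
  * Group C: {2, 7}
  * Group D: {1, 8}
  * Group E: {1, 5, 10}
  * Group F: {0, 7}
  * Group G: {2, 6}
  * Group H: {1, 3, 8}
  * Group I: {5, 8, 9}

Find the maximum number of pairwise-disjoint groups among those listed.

A, D, F, G are pairwise disjoint (A={3,4,9}; D={1,8}; F={0,7}; G={2,6}).
Every remaining group overlaps one of these, and no 5 of the listed groups are pairwise disjoint, so 4 is the maximum.

4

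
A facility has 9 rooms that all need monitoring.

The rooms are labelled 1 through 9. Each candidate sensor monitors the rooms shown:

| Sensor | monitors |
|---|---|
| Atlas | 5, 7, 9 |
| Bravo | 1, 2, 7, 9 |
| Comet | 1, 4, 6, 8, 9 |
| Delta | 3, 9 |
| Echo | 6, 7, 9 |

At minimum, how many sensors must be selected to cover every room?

Take {Atlas, Bravo, Comet, Delta}. Their union is {1, 2, 3, 4, 5, 6, 7, 8, 9}, which is all 9 rooms.
No 3 of the 5 sensors cover everything (all 10 combinations miss at least one room), so 4 is optimal.

4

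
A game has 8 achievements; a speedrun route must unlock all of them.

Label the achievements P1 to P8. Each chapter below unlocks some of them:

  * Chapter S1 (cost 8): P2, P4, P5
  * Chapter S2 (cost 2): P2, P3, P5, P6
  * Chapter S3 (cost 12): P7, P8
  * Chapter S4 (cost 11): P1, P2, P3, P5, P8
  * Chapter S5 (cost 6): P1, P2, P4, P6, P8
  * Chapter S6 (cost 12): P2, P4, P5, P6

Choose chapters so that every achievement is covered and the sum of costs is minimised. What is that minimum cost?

20

S2, S3, S5 together cover every achievement (S2 ∪ S3 ∪ S5 = {P1, P2, P3, P4, P5, P6, P7, P8}); total cost 2 + 12 + 6 = 20.
No covering selection has total cost below 20.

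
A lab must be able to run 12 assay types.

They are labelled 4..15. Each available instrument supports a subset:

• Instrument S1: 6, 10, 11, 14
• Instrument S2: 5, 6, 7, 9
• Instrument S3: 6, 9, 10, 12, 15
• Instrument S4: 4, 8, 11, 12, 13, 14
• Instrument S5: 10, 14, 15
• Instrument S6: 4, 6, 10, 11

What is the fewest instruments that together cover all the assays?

3

Take {S2, S3, S4}. Their union is {4, 5, 6, 7, 8, 9, 10, 11, 12, 13, 14, 15}, which is all 12 assays.
Only S2 contains 5, so S2 is forced; the remaining 8 assays need at least 2 more instruments (each remaining instrument adds at most 6) — so at least 3 instruments are needed, and 3 is optimal.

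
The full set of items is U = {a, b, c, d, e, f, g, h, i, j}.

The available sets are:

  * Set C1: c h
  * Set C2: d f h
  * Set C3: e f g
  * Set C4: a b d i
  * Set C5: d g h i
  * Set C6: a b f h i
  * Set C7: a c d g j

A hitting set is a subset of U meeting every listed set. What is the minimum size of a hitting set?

3

Take T = {c, d, f}. Each listed set contains at least one of these, so T is a hitting set of size 3.
The sets C1, C3, C4 are pairwise disjoint, so any hitting set needs a separate item for each — at least 3. Hence 3 is optimal.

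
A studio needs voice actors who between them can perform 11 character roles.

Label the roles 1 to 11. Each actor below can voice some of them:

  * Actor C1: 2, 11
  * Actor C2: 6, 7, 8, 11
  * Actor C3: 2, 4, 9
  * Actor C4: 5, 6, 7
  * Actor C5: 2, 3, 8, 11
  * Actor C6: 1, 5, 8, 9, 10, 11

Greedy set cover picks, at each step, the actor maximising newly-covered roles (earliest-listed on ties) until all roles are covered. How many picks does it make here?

Greedy: pick C6 (covers 6 new) → pick C2 (covers 2 new) → pick C3 (covers 2 new) → pick C5 (covers 1 new). Total picks: 4.

4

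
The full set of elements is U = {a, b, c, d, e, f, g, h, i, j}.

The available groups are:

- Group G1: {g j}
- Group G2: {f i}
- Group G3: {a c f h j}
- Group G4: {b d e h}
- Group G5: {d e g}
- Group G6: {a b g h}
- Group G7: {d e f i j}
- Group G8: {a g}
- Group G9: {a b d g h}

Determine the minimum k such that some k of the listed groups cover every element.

3

Take {G3, G6, G7}. Their union is {a, b, c, d, e, f, g, h, i, j}, which is all 10 elements.
Only G3 contains c, so G3 is forced; the remaining 5 elements need at least 2 more groups (each remaining group adds at most 3) — so at least 3 groups are needed, and 3 is optimal.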